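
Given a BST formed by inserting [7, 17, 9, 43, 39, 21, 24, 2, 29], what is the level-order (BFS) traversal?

Tree insertion order: [7, 17, 9, 43, 39, 21, 24, 2, 29]
Tree (level-order array): [7, 2, 17, None, None, 9, 43, None, None, 39, None, 21, None, None, 24, None, 29]
BFS from the root, enqueuing left then right child of each popped node:
  queue [7] -> pop 7, enqueue [2, 17], visited so far: [7]
  queue [2, 17] -> pop 2, enqueue [none], visited so far: [7, 2]
  queue [17] -> pop 17, enqueue [9, 43], visited so far: [7, 2, 17]
  queue [9, 43] -> pop 9, enqueue [none], visited so far: [7, 2, 17, 9]
  queue [43] -> pop 43, enqueue [39], visited so far: [7, 2, 17, 9, 43]
  queue [39] -> pop 39, enqueue [21], visited so far: [7, 2, 17, 9, 43, 39]
  queue [21] -> pop 21, enqueue [24], visited so far: [7, 2, 17, 9, 43, 39, 21]
  queue [24] -> pop 24, enqueue [29], visited so far: [7, 2, 17, 9, 43, 39, 21, 24]
  queue [29] -> pop 29, enqueue [none], visited so far: [7, 2, 17, 9, 43, 39, 21, 24, 29]
Result: [7, 2, 17, 9, 43, 39, 21, 24, 29]


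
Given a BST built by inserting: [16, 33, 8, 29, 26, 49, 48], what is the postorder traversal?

Tree insertion order: [16, 33, 8, 29, 26, 49, 48]
Tree (level-order array): [16, 8, 33, None, None, 29, 49, 26, None, 48]
Postorder traversal: [8, 26, 29, 48, 49, 33, 16]


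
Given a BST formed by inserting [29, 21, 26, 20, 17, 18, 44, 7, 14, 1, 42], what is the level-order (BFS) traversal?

Tree insertion order: [29, 21, 26, 20, 17, 18, 44, 7, 14, 1, 42]
Tree (level-order array): [29, 21, 44, 20, 26, 42, None, 17, None, None, None, None, None, 7, 18, 1, 14]
BFS from the root, enqueuing left then right child of each popped node:
  queue [29] -> pop 29, enqueue [21, 44], visited so far: [29]
  queue [21, 44] -> pop 21, enqueue [20, 26], visited so far: [29, 21]
  queue [44, 20, 26] -> pop 44, enqueue [42], visited so far: [29, 21, 44]
  queue [20, 26, 42] -> pop 20, enqueue [17], visited so far: [29, 21, 44, 20]
  queue [26, 42, 17] -> pop 26, enqueue [none], visited so far: [29, 21, 44, 20, 26]
  queue [42, 17] -> pop 42, enqueue [none], visited so far: [29, 21, 44, 20, 26, 42]
  queue [17] -> pop 17, enqueue [7, 18], visited so far: [29, 21, 44, 20, 26, 42, 17]
  queue [7, 18] -> pop 7, enqueue [1, 14], visited so far: [29, 21, 44, 20, 26, 42, 17, 7]
  queue [18, 1, 14] -> pop 18, enqueue [none], visited so far: [29, 21, 44, 20, 26, 42, 17, 7, 18]
  queue [1, 14] -> pop 1, enqueue [none], visited so far: [29, 21, 44, 20, 26, 42, 17, 7, 18, 1]
  queue [14] -> pop 14, enqueue [none], visited so far: [29, 21, 44, 20, 26, 42, 17, 7, 18, 1, 14]
Result: [29, 21, 44, 20, 26, 42, 17, 7, 18, 1, 14]


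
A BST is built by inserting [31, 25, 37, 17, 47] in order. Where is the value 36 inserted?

Starting tree (level order): [31, 25, 37, 17, None, None, 47]
Insertion path: 31 -> 37
Result: insert 36 as left child of 37
Final tree (level order): [31, 25, 37, 17, None, 36, 47]


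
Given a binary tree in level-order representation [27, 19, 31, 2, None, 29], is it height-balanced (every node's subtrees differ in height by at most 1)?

Tree (level-order array): [27, 19, 31, 2, None, 29]
Definition: a tree is height-balanced if, at every node, |h(left) - h(right)| <= 1 (empty subtree has height -1).
Bottom-up per-node check:
  node 2: h_left=-1, h_right=-1, diff=0 [OK], height=0
  node 19: h_left=0, h_right=-1, diff=1 [OK], height=1
  node 29: h_left=-1, h_right=-1, diff=0 [OK], height=0
  node 31: h_left=0, h_right=-1, diff=1 [OK], height=1
  node 27: h_left=1, h_right=1, diff=0 [OK], height=2
All nodes satisfy the balance condition.
Result: Balanced


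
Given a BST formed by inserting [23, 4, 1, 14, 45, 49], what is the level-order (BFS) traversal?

Tree insertion order: [23, 4, 1, 14, 45, 49]
Tree (level-order array): [23, 4, 45, 1, 14, None, 49]
BFS from the root, enqueuing left then right child of each popped node:
  queue [23] -> pop 23, enqueue [4, 45], visited so far: [23]
  queue [4, 45] -> pop 4, enqueue [1, 14], visited so far: [23, 4]
  queue [45, 1, 14] -> pop 45, enqueue [49], visited so far: [23, 4, 45]
  queue [1, 14, 49] -> pop 1, enqueue [none], visited so far: [23, 4, 45, 1]
  queue [14, 49] -> pop 14, enqueue [none], visited so far: [23, 4, 45, 1, 14]
  queue [49] -> pop 49, enqueue [none], visited so far: [23, 4, 45, 1, 14, 49]
Result: [23, 4, 45, 1, 14, 49]


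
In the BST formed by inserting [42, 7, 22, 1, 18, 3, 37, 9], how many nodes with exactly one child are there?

Tree built from: [42, 7, 22, 1, 18, 3, 37, 9]
Tree (level-order array): [42, 7, None, 1, 22, None, 3, 18, 37, None, None, 9]
Rule: These are nodes with exactly 1 non-null child.
Per-node child counts:
  node 42: 1 child(ren)
  node 7: 2 child(ren)
  node 1: 1 child(ren)
  node 3: 0 child(ren)
  node 22: 2 child(ren)
  node 18: 1 child(ren)
  node 9: 0 child(ren)
  node 37: 0 child(ren)
Matching nodes: [42, 1, 18]
Count of nodes with exactly one child: 3


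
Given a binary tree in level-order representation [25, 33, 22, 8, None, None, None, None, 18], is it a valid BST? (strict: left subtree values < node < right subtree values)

Level-order array: [25, 33, 22, 8, None, None, None, None, 18]
Validate using subtree bounds (lo, hi): at each node, require lo < value < hi,
then recurse left with hi=value and right with lo=value.
Preorder trace (stopping at first violation):
  at node 25 with bounds (-inf, +inf): OK
  at node 33 with bounds (-inf, 25): VIOLATION
Node 33 violates its bound: not (-inf < 33 < 25).
Result: Not a valid BST


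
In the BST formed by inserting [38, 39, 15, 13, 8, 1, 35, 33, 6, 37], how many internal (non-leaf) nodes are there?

Tree built from: [38, 39, 15, 13, 8, 1, 35, 33, 6, 37]
Tree (level-order array): [38, 15, 39, 13, 35, None, None, 8, None, 33, 37, 1, None, None, None, None, None, None, 6]
Rule: An internal node has at least one child.
Per-node child counts:
  node 38: 2 child(ren)
  node 15: 2 child(ren)
  node 13: 1 child(ren)
  node 8: 1 child(ren)
  node 1: 1 child(ren)
  node 6: 0 child(ren)
  node 35: 2 child(ren)
  node 33: 0 child(ren)
  node 37: 0 child(ren)
  node 39: 0 child(ren)
Matching nodes: [38, 15, 13, 8, 1, 35]
Count of internal (non-leaf) nodes: 6


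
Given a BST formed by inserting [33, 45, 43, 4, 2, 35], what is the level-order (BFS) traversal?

Tree insertion order: [33, 45, 43, 4, 2, 35]
Tree (level-order array): [33, 4, 45, 2, None, 43, None, None, None, 35]
BFS from the root, enqueuing left then right child of each popped node:
  queue [33] -> pop 33, enqueue [4, 45], visited so far: [33]
  queue [4, 45] -> pop 4, enqueue [2], visited so far: [33, 4]
  queue [45, 2] -> pop 45, enqueue [43], visited so far: [33, 4, 45]
  queue [2, 43] -> pop 2, enqueue [none], visited so far: [33, 4, 45, 2]
  queue [43] -> pop 43, enqueue [35], visited so far: [33, 4, 45, 2, 43]
  queue [35] -> pop 35, enqueue [none], visited so far: [33, 4, 45, 2, 43, 35]
Result: [33, 4, 45, 2, 43, 35]


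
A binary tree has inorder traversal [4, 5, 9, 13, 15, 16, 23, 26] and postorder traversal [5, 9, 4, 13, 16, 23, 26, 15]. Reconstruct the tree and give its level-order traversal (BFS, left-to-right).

Inorder:   [4, 5, 9, 13, 15, 16, 23, 26]
Postorder: [5, 9, 4, 13, 16, 23, 26, 15]
Algorithm: postorder visits root last, so walk postorder right-to-left;
each value is the root of the current inorder slice — split it at that
value, recurse on the right subtree first, then the left.
Recursive splits:
  root=15; inorder splits into left=[4, 5, 9, 13], right=[16, 23, 26]
  root=26; inorder splits into left=[16, 23], right=[]
  root=23; inorder splits into left=[16], right=[]
  root=16; inorder splits into left=[], right=[]
  root=13; inorder splits into left=[4, 5, 9], right=[]
  root=4; inorder splits into left=[], right=[5, 9]
  root=9; inorder splits into left=[5], right=[]
  root=5; inorder splits into left=[], right=[]
Reconstructed level-order: [15, 13, 26, 4, 23, 9, 16, 5]


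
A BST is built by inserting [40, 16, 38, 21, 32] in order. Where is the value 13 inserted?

Starting tree (level order): [40, 16, None, None, 38, 21, None, None, 32]
Insertion path: 40 -> 16
Result: insert 13 as left child of 16
Final tree (level order): [40, 16, None, 13, 38, None, None, 21, None, None, 32]


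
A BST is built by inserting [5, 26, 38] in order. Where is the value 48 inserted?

Starting tree (level order): [5, None, 26, None, 38]
Insertion path: 5 -> 26 -> 38
Result: insert 48 as right child of 38
Final tree (level order): [5, None, 26, None, 38, None, 48]


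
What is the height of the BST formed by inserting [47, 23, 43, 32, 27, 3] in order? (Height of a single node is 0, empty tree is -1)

Insertion order: [47, 23, 43, 32, 27, 3]
Tree (level-order array): [47, 23, None, 3, 43, None, None, 32, None, 27]
Compute height bottom-up (empty subtree = -1):
  height(3) = 1 + max(-1, -1) = 0
  height(27) = 1 + max(-1, -1) = 0
  height(32) = 1 + max(0, -1) = 1
  height(43) = 1 + max(1, -1) = 2
  height(23) = 1 + max(0, 2) = 3
  height(47) = 1 + max(3, -1) = 4
Height = 4


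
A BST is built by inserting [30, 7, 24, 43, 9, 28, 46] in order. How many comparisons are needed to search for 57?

Search path for 57: 30 -> 43 -> 46
Found: False
Comparisons: 3


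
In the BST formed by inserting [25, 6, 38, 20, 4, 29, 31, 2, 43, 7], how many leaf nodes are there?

Tree built from: [25, 6, 38, 20, 4, 29, 31, 2, 43, 7]
Tree (level-order array): [25, 6, 38, 4, 20, 29, 43, 2, None, 7, None, None, 31]
Rule: A leaf has 0 children.
Per-node child counts:
  node 25: 2 child(ren)
  node 6: 2 child(ren)
  node 4: 1 child(ren)
  node 2: 0 child(ren)
  node 20: 1 child(ren)
  node 7: 0 child(ren)
  node 38: 2 child(ren)
  node 29: 1 child(ren)
  node 31: 0 child(ren)
  node 43: 0 child(ren)
Matching nodes: [2, 7, 31, 43]
Count of leaf nodes: 4


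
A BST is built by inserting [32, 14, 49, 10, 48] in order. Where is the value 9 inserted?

Starting tree (level order): [32, 14, 49, 10, None, 48]
Insertion path: 32 -> 14 -> 10
Result: insert 9 as left child of 10
Final tree (level order): [32, 14, 49, 10, None, 48, None, 9]


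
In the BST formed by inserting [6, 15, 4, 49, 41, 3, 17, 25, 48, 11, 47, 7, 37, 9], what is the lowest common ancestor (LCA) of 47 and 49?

Tree insertion order: [6, 15, 4, 49, 41, 3, 17, 25, 48, 11, 47, 7, 37, 9]
Tree (level-order array): [6, 4, 15, 3, None, 11, 49, None, None, 7, None, 41, None, None, 9, 17, 48, None, None, None, 25, 47, None, None, 37]
In a BST, the LCA of p=47, q=49 is the first node v on the
root-to-leaf path with p <= v <= q (go left if both < v, right if both > v).
Walk from root:
  at 6: both 47 and 49 > 6, go right
  at 15: both 47 and 49 > 15, go right
  at 49: 47 <= 49 <= 49, this is the LCA
LCA = 49


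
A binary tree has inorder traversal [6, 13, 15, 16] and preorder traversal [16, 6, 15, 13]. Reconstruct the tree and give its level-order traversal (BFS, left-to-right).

Inorder:  [6, 13, 15, 16]
Preorder: [16, 6, 15, 13]
Algorithm: preorder visits root first, so consume preorder in order;
for each root, split the current inorder slice at that value into
left-subtree inorder and right-subtree inorder, then recurse.
Recursive splits:
  root=16; inorder splits into left=[6, 13, 15], right=[]
  root=6; inorder splits into left=[], right=[13, 15]
  root=15; inorder splits into left=[13], right=[]
  root=13; inorder splits into left=[], right=[]
Reconstructed level-order: [16, 6, 15, 13]


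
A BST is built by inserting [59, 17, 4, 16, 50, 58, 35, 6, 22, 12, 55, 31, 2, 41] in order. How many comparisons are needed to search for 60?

Search path for 60: 59
Found: False
Comparisons: 1


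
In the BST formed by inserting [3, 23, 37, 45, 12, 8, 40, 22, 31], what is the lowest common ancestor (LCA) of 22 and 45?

Tree insertion order: [3, 23, 37, 45, 12, 8, 40, 22, 31]
Tree (level-order array): [3, None, 23, 12, 37, 8, 22, 31, 45, None, None, None, None, None, None, 40]
In a BST, the LCA of p=22, q=45 is the first node v on the
root-to-leaf path with p <= v <= q (go left if both < v, right if both > v).
Walk from root:
  at 3: both 22 and 45 > 3, go right
  at 23: 22 <= 23 <= 45, this is the LCA
LCA = 23


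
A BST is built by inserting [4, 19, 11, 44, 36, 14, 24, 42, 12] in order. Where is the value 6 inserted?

Starting tree (level order): [4, None, 19, 11, 44, None, 14, 36, None, 12, None, 24, 42]
Insertion path: 4 -> 19 -> 11
Result: insert 6 as left child of 11
Final tree (level order): [4, None, 19, 11, 44, 6, 14, 36, None, None, None, 12, None, 24, 42]


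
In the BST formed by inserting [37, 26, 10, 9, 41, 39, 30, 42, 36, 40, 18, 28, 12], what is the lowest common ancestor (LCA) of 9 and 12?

Tree insertion order: [37, 26, 10, 9, 41, 39, 30, 42, 36, 40, 18, 28, 12]
Tree (level-order array): [37, 26, 41, 10, 30, 39, 42, 9, 18, 28, 36, None, 40, None, None, None, None, 12]
In a BST, the LCA of p=9, q=12 is the first node v on the
root-to-leaf path with p <= v <= q (go left if both < v, right if both > v).
Walk from root:
  at 37: both 9 and 12 < 37, go left
  at 26: both 9 and 12 < 26, go left
  at 10: 9 <= 10 <= 12, this is the LCA
LCA = 10


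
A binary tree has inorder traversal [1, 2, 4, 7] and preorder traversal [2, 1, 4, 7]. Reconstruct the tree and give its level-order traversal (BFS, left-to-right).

Inorder:  [1, 2, 4, 7]
Preorder: [2, 1, 4, 7]
Algorithm: preorder visits root first, so consume preorder in order;
for each root, split the current inorder slice at that value into
left-subtree inorder and right-subtree inorder, then recurse.
Recursive splits:
  root=2; inorder splits into left=[1], right=[4, 7]
  root=1; inorder splits into left=[], right=[]
  root=4; inorder splits into left=[], right=[7]
  root=7; inorder splits into left=[], right=[]
Reconstructed level-order: [2, 1, 4, 7]


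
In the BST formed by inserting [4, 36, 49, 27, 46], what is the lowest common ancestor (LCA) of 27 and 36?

Tree insertion order: [4, 36, 49, 27, 46]
Tree (level-order array): [4, None, 36, 27, 49, None, None, 46]
In a BST, the LCA of p=27, q=36 is the first node v on the
root-to-leaf path with p <= v <= q (go left if both < v, right if both > v).
Walk from root:
  at 4: both 27 and 36 > 4, go right
  at 36: 27 <= 36 <= 36, this is the LCA
LCA = 36


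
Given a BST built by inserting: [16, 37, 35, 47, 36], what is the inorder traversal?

Tree insertion order: [16, 37, 35, 47, 36]
Tree (level-order array): [16, None, 37, 35, 47, None, 36]
Inorder traversal: [16, 35, 36, 37, 47]


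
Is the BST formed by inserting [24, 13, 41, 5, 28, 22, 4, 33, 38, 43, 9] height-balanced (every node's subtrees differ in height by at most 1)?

Tree (level-order array): [24, 13, 41, 5, 22, 28, 43, 4, 9, None, None, None, 33, None, None, None, None, None, None, None, 38]
Definition: a tree is height-balanced if, at every node, |h(left) - h(right)| <= 1 (empty subtree has height -1).
Bottom-up per-node check:
  node 4: h_left=-1, h_right=-1, diff=0 [OK], height=0
  node 9: h_left=-1, h_right=-1, diff=0 [OK], height=0
  node 5: h_left=0, h_right=0, diff=0 [OK], height=1
  node 22: h_left=-1, h_right=-1, diff=0 [OK], height=0
  node 13: h_left=1, h_right=0, diff=1 [OK], height=2
  node 38: h_left=-1, h_right=-1, diff=0 [OK], height=0
  node 33: h_left=-1, h_right=0, diff=1 [OK], height=1
  node 28: h_left=-1, h_right=1, diff=2 [FAIL (|-1-1|=2 > 1)], height=2
  node 43: h_left=-1, h_right=-1, diff=0 [OK], height=0
  node 41: h_left=2, h_right=0, diff=2 [FAIL (|2-0|=2 > 1)], height=3
  node 24: h_left=2, h_right=3, diff=1 [OK], height=4
Node 28 violates the condition: |-1 - 1| = 2 > 1.
Result: Not balanced


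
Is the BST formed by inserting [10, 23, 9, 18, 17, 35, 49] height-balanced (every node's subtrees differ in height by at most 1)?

Tree (level-order array): [10, 9, 23, None, None, 18, 35, 17, None, None, 49]
Definition: a tree is height-balanced if, at every node, |h(left) - h(right)| <= 1 (empty subtree has height -1).
Bottom-up per-node check:
  node 9: h_left=-1, h_right=-1, diff=0 [OK], height=0
  node 17: h_left=-1, h_right=-1, diff=0 [OK], height=0
  node 18: h_left=0, h_right=-1, diff=1 [OK], height=1
  node 49: h_left=-1, h_right=-1, diff=0 [OK], height=0
  node 35: h_left=-1, h_right=0, diff=1 [OK], height=1
  node 23: h_left=1, h_right=1, diff=0 [OK], height=2
  node 10: h_left=0, h_right=2, diff=2 [FAIL (|0-2|=2 > 1)], height=3
Node 10 violates the condition: |0 - 2| = 2 > 1.
Result: Not balanced


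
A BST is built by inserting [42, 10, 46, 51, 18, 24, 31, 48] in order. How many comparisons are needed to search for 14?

Search path for 14: 42 -> 10 -> 18
Found: False
Comparisons: 3


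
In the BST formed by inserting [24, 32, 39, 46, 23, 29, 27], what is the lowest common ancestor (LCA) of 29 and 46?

Tree insertion order: [24, 32, 39, 46, 23, 29, 27]
Tree (level-order array): [24, 23, 32, None, None, 29, 39, 27, None, None, 46]
In a BST, the LCA of p=29, q=46 is the first node v on the
root-to-leaf path with p <= v <= q (go left if both < v, right if both > v).
Walk from root:
  at 24: both 29 and 46 > 24, go right
  at 32: 29 <= 32 <= 46, this is the LCA
LCA = 32


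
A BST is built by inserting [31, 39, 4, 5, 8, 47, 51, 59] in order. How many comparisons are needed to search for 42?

Search path for 42: 31 -> 39 -> 47
Found: False
Comparisons: 3


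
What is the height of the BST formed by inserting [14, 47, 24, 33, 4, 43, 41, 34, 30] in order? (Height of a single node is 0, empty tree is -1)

Insertion order: [14, 47, 24, 33, 4, 43, 41, 34, 30]
Tree (level-order array): [14, 4, 47, None, None, 24, None, None, 33, 30, 43, None, None, 41, None, 34]
Compute height bottom-up (empty subtree = -1):
  height(4) = 1 + max(-1, -1) = 0
  height(30) = 1 + max(-1, -1) = 0
  height(34) = 1 + max(-1, -1) = 0
  height(41) = 1 + max(0, -1) = 1
  height(43) = 1 + max(1, -1) = 2
  height(33) = 1 + max(0, 2) = 3
  height(24) = 1 + max(-1, 3) = 4
  height(47) = 1 + max(4, -1) = 5
  height(14) = 1 + max(0, 5) = 6
Height = 6


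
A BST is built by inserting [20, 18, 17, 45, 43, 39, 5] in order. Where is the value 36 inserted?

Starting tree (level order): [20, 18, 45, 17, None, 43, None, 5, None, 39]
Insertion path: 20 -> 45 -> 43 -> 39
Result: insert 36 as left child of 39
Final tree (level order): [20, 18, 45, 17, None, 43, None, 5, None, 39, None, None, None, 36]


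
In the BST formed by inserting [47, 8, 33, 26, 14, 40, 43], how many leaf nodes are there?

Tree built from: [47, 8, 33, 26, 14, 40, 43]
Tree (level-order array): [47, 8, None, None, 33, 26, 40, 14, None, None, 43]
Rule: A leaf has 0 children.
Per-node child counts:
  node 47: 1 child(ren)
  node 8: 1 child(ren)
  node 33: 2 child(ren)
  node 26: 1 child(ren)
  node 14: 0 child(ren)
  node 40: 1 child(ren)
  node 43: 0 child(ren)
Matching nodes: [14, 43]
Count of leaf nodes: 2


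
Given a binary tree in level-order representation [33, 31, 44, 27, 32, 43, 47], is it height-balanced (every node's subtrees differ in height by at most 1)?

Tree (level-order array): [33, 31, 44, 27, 32, 43, 47]
Definition: a tree is height-balanced if, at every node, |h(left) - h(right)| <= 1 (empty subtree has height -1).
Bottom-up per-node check:
  node 27: h_left=-1, h_right=-1, diff=0 [OK], height=0
  node 32: h_left=-1, h_right=-1, diff=0 [OK], height=0
  node 31: h_left=0, h_right=0, diff=0 [OK], height=1
  node 43: h_left=-1, h_right=-1, diff=0 [OK], height=0
  node 47: h_left=-1, h_right=-1, diff=0 [OK], height=0
  node 44: h_left=0, h_right=0, diff=0 [OK], height=1
  node 33: h_left=1, h_right=1, diff=0 [OK], height=2
All nodes satisfy the balance condition.
Result: Balanced


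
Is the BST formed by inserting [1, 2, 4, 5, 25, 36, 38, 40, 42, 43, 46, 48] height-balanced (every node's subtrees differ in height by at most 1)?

Tree (level-order array): [1, None, 2, None, 4, None, 5, None, 25, None, 36, None, 38, None, 40, None, 42, None, 43, None, 46, None, 48]
Definition: a tree is height-balanced if, at every node, |h(left) - h(right)| <= 1 (empty subtree has height -1).
Bottom-up per-node check:
  node 48: h_left=-1, h_right=-1, diff=0 [OK], height=0
  node 46: h_left=-1, h_right=0, diff=1 [OK], height=1
  node 43: h_left=-1, h_right=1, diff=2 [FAIL (|-1-1|=2 > 1)], height=2
  node 42: h_left=-1, h_right=2, diff=3 [FAIL (|-1-2|=3 > 1)], height=3
  node 40: h_left=-1, h_right=3, diff=4 [FAIL (|-1-3|=4 > 1)], height=4
  node 38: h_left=-1, h_right=4, diff=5 [FAIL (|-1-4|=5 > 1)], height=5
  node 36: h_left=-1, h_right=5, diff=6 [FAIL (|-1-5|=6 > 1)], height=6
  node 25: h_left=-1, h_right=6, diff=7 [FAIL (|-1-6|=7 > 1)], height=7
  node 5: h_left=-1, h_right=7, diff=8 [FAIL (|-1-7|=8 > 1)], height=8
  node 4: h_left=-1, h_right=8, diff=9 [FAIL (|-1-8|=9 > 1)], height=9
  node 2: h_left=-1, h_right=9, diff=10 [FAIL (|-1-9|=10 > 1)], height=10
  node 1: h_left=-1, h_right=10, diff=11 [FAIL (|-1-10|=11 > 1)], height=11
Node 43 violates the condition: |-1 - 1| = 2 > 1.
Result: Not balanced


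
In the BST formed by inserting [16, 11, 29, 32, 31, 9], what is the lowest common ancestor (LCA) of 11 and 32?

Tree insertion order: [16, 11, 29, 32, 31, 9]
Tree (level-order array): [16, 11, 29, 9, None, None, 32, None, None, 31]
In a BST, the LCA of p=11, q=32 is the first node v on the
root-to-leaf path with p <= v <= q (go left if both < v, right if both > v).
Walk from root:
  at 16: 11 <= 16 <= 32, this is the LCA
LCA = 16


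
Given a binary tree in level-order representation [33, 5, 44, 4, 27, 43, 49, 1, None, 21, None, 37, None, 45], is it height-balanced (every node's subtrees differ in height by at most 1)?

Tree (level-order array): [33, 5, 44, 4, 27, 43, 49, 1, None, 21, None, 37, None, 45]
Definition: a tree is height-balanced if, at every node, |h(left) - h(right)| <= 1 (empty subtree has height -1).
Bottom-up per-node check:
  node 1: h_left=-1, h_right=-1, diff=0 [OK], height=0
  node 4: h_left=0, h_right=-1, diff=1 [OK], height=1
  node 21: h_left=-1, h_right=-1, diff=0 [OK], height=0
  node 27: h_left=0, h_right=-1, diff=1 [OK], height=1
  node 5: h_left=1, h_right=1, diff=0 [OK], height=2
  node 37: h_left=-1, h_right=-1, diff=0 [OK], height=0
  node 43: h_left=0, h_right=-1, diff=1 [OK], height=1
  node 45: h_left=-1, h_right=-1, diff=0 [OK], height=0
  node 49: h_left=0, h_right=-1, diff=1 [OK], height=1
  node 44: h_left=1, h_right=1, diff=0 [OK], height=2
  node 33: h_left=2, h_right=2, diff=0 [OK], height=3
All nodes satisfy the balance condition.
Result: Balanced


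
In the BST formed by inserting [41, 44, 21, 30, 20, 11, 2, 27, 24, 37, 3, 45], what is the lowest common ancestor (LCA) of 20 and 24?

Tree insertion order: [41, 44, 21, 30, 20, 11, 2, 27, 24, 37, 3, 45]
Tree (level-order array): [41, 21, 44, 20, 30, None, 45, 11, None, 27, 37, None, None, 2, None, 24, None, None, None, None, 3]
In a BST, the LCA of p=20, q=24 is the first node v on the
root-to-leaf path with p <= v <= q (go left if both < v, right if both > v).
Walk from root:
  at 41: both 20 and 24 < 41, go left
  at 21: 20 <= 21 <= 24, this is the LCA
LCA = 21


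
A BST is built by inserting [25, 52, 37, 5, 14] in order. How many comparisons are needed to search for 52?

Search path for 52: 25 -> 52
Found: True
Comparisons: 2


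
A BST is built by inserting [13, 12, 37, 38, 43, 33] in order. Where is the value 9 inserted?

Starting tree (level order): [13, 12, 37, None, None, 33, 38, None, None, None, 43]
Insertion path: 13 -> 12
Result: insert 9 as left child of 12
Final tree (level order): [13, 12, 37, 9, None, 33, 38, None, None, None, None, None, 43]


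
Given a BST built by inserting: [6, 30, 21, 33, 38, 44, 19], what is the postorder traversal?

Tree insertion order: [6, 30, 21, 33, 38, 44, 19]
Tree (level-order array): [6, None, 30, 21, 33, 19, None, None, 38, None, None, None, 44]
Postorder traversal: [19, 21, 44, 38, 33, 30, 6]


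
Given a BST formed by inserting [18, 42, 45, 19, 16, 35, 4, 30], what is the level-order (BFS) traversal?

Tree insertion order: [18, 42, 45, 19, 16, 35, 4, 30]
Tree (level-order array): [18, 16, 42, 4, None, 19, 45, None, None, None, 35, None, None, 30]
BFS from the root, enqueuing left then right child of each popped node:
  queue [18] -> pop 18, enqueue [16, 42], visited so far: [18]
  queue [16, 42] -> pop 16, enqueue [4], visited so far: [18, 16]
  queue [42, 4] -> pop 42, enqueue [19, 45], visited so far: [18, 16, 42]
  queue [4, 19, 45] -> pop 4, enqueue [none], visited so far: [18, 16, 42, 4]
  queue [19, 45] -> pop 19, enqueue [35], visited so far: [18, 16, 42, 4, 19]
  queue [45, 35] -> pop 45, enqueue [none], visited so far: [18, 16, 42, 4, 19, 45]
  queue [35] -> pop 35, enqueue [30], visited so far: [18, 16, 42, 4, 19, 45, 35]
  queue [30] -> pop 30, enqueue [none], visited so far: [18, 16, 42, 4, 19, 45, 35, 30]
Result: [18, 16, 42, 4, 19, 45, 35, 30]


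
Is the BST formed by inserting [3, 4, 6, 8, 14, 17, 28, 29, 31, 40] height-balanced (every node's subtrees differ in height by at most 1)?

Tree (level-order array): [3, None, 4, None, 6, None, 8, None, 14, None, 17, None, 28, None, 29, None, 31, None, 40]
Definition: a tree is height-balanced if, at every node, |h(left) - h(right)| <= 1 (empty subtree has height -1).
Bottom-up per-node check:
  node 40: h_left=-1, h_right=-1, diff=0 [OK], height=0
  node 31: h_left=-1, h_right=0, diff=1 [OK], height=1
  node 29: h_left=-1, h_right=1, diff=2 [FAIL (|-1-1|=2 > 1)], height=2
  node 28: h_left=-1, h_right=2, diff=3 [FAIL (|-1-2|=3 > 1)], height=3
  node 17: h_left=-1, h_right=3, diff=4 [FAIL (|-1-3|=4 > 1)], height=4
  node 14: h_left=-1, h_right=4, diff=5 [FAIL (|-1-4|=5 > 1)], height=5
  node 8: h_left=-1, h_right=5, diff=6 [FAIL (|-1-5|=6 > 1)], height=6
  node 6: h_left=-1, h_right=6, diff=7 [FAIL (|-1-6|=7 > 1)], height=7
  node 4: h_left=-1, h_right=7, diff=8 [FAIL (|-1-7|=8 > 1)], height=8
  node 3: h_left=-1, h_right=8, diff=9 [FAIL (|-1-8|=9 > 1)], height=9
Node 29 violates the condition: |-1 - 1| = 2 > 1.
Result: Not balanced


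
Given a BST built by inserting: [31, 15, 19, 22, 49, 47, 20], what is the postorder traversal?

Tree insertion order: [31, 15, 19, 22, 49, 47, 20]
Tree (level-order array): [31, 15, 49, None, 19, 47, None, None, 22, None, None, 20]
Postorder traversal: [20, 22, 19, 15, 47, 49, 31]


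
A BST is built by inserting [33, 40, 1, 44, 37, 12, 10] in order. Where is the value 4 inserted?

Starting tree (level order): [33, 1, 40, None, 12, 37, 44, 10]
Insertion path: 33 -> 1 -> 12 -> 10
Result: insert 4 as left child of 10
Final tree (level order): [33, 1, 40, None, 12, 37, 44, 10, None, None, None, None, None, 4]


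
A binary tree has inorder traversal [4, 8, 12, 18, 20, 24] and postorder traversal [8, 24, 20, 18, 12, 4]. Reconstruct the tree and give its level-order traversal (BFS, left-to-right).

Inorder:   [4, 8, 12, 18, 20, 24]
Postorder: [8, 24, 20, 18, 12, 4]
Algorithm: postorder visits root last, so walk postorder right-to-left;
each value is the root of the current inorder slice — split it at that
value, recurse on the right subtree first, then the left.
Recursive splits:
  root=4; inorder splits into left=[], right=[8, 12, 18, 20, 24]
  root=12; inorder splits into left=[8], right=[18, 20, 24]
  root=18; inorder splits into left=[], right=[20, 24]
  root=20; inorder splits into left=[], right=[24]
  root=24; inorder splits into left=[], right=[]
  root=8; inorder splits into left=[], right=[]
Reconstructed level-order: [4, 12, 8, 18, 20, 24]


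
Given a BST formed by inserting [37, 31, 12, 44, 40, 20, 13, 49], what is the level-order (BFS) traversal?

Tree insertion order: [37, 31, 12, 44, 40, 20, 13, 49]
Tree (level-order array): [37, 31, 44, 12, None, 40, 49, None, 20, None, None, None, None, 13]
BFS from the root, enqueuing left then right child of each popped node:
  queue [37] -> pop 37, enqueue [31, 44], visited so far: [37]
  queue [31, 44] -> pop 31, enqueue [12], visited so far: [37, 31]
  queue [44, 12] -> pop 44, enqueue [40, 49], visited so far: [37, 31, 44]
  queue [12, 40, 49] -> pop 12, enqueue [20], visited so far: [37, 31, 44, 12]
  queue [40, 49, 20] -> pop 40, enqueue [none], visited so far: [37, 31, 44, 12, 40]
  queue [49, 20] -> pop 49, enqueue [none], visited so far: [37, 31, 44, 12, 40, 49]
  queue [20] -> pop 20, enqueue [13], visited so far: [37, 31, 44, 12, 40, 49, 20]
  queue [13] -> pop 13, enqueue [none], visited so far: [37, 31, 44, 12, 40, 49, 20, 13]
Result: [37, 31, 44, 12, 40, 49, 20, 13]


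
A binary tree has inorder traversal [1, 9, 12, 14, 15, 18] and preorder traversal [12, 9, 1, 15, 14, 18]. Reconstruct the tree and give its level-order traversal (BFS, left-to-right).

Inorder:  [1, 9, 12, 14, 15, 18]
Preorder: [12, 9, 1, 15, 14, 18]
Algorithm: preorder visits root first, so consume preorder in order;
for each root, split the current inorder slice at that value into
left-subtree inorder and right-subtree inorder, then recurse.
Recursive splits:
  root=12; inorder splits into left=[1, 9], right=[14, 15, 18]
  root=9; inorder splits into left=[1], right=[]
  root=1; inorder splits into left=[], right=[]
  root=15; inorder splits into left=[14], right=[18]
  root=14; inorder splits into left=[], right=[]
  root=18; inorder splits into left=[], right=[]
Reconstructed level-order: [12, 9, 15, 1, 14, 18]


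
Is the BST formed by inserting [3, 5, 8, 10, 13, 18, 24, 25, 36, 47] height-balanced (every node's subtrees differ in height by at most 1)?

Tree (level-order array): [3, None, 5, None, 8, None, 10, None, 13, None, 18, None, 24, None, 25, None, 36, None, 47]
Definition: a tree is height-balanced if, at every node, |h(left) - h(right)| <= 1 (empty subtree has height -1).
Bottom-up per-node check:
  node 47: h_left=-1, h_right=-1, diff=0 [OK], height=0
  node 36: h_left=-1, h_right=0, diff=1 [OK], height=1
  node 25: h_left=-1, h_right=1, diff=2 [FAIL (|-1-1|=2 > 1)], height=2
  node 24: h_left=-1, h_right=2, diff=3 [FAIL (|-1-2|=3 > 1)], height=3
  node 18: h_left=-1, h_right=3, diff=4 [FAIL (|-1-3|=4 > 1)], height=4
  node 13: h_left=-1, h_right=4, diff=5 [FAIL (|-1-4|=5 > 1)], height=5
  node 10: h_left=-1, h_right=5, diff=6 [FAIL (|-1-5|=6 > 1)], height=6
  node 8: h_left=-1, h_right=6, diff=7 [FAIL (|-1-6|=7 > 1)], height=7
  node 5: h_left=-1, h_right=7, diff=8 [FAIL (|-1-7|=8 > 1)], height=8
  node 3: h_left=-1, h_right=8, diff=9 [FAIL (|-1-8|=9 > 1)], height=9
Node 25 violates the condition: |-1 - 1| = 2 > 1.
Result: Not balanced


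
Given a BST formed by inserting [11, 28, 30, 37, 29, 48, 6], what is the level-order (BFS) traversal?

Tree insertion order: [11, 28, 30, 37, 29, 48, 6]
Tree (level-order array): [11, 6, 28, None, None, None, 30, 29, 37, None, None, None, 48]
BFS from the root, enqueuing left then right child of each popped node:
  queue [11] -> pop 11, enqueue [6, 28], visited so far: [11]
  queue [6, 28] -> pop 6, enqueue [none], visited so far: [11, 6]
  queue [28] -> pop 28, enqueue [30], visited so far: [11, 6, 28]
  queue [30] -> pop 30, enqueue [29, 37], visited so far: [11, 6, 28, 30]
  queue [29, 37] -> pop 29, enqueue [none], visited so far: [11, 6, 28, 30, 29]
  queue [37] -> pop 37, enqueue [48], visited so far: [11, 6, 28, 30, 29, 37]
  queue [48] -> pop 48, enqueue [none], visited so far: [11, 6, 28, 30, 29, 37, 48]
Result: [11, 6, 28, 30, 29, 37, 48]


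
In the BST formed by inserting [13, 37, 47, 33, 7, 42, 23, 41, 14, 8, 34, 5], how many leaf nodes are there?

Tree built from: [13, 37, 47, 33, 7, 42, 23, 41, 14, 8, 34, 5]
Tree (level-order array): [13, 7, 37, 5, 8, 33, 47, None, None, None, None, 23, 34, 42, None, 14, None, None, None, 41]
Rule: A leaf has 0 children.
Per-node child counts:
  node 13: 2 child(ren)
  node 7: 2 child(ren)
  node 5: 0 child(ren)
  node 8: 0 child(ren)
  node 37: 2 child(ren)
  node 33: 2 child(ren)
  node 23: 1 child(ren)
  node 14: 0 child(ren)
  node 34: 0 child(ren)
  node 47: 1 child(ren)
  node 42: 1 child(ren)
  node 41: 0 child(ren)
Matching nodes: [5, 8, 14, 34, 41]
Count of leaf nodes: 5


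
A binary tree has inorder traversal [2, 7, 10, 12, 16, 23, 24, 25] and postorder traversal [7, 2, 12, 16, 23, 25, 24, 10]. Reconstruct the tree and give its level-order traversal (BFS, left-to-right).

Inorder:   [2, 7, 10, 12, 16, 23, 24, 25]
Postorder: [7, 2, 12, 16, 23, 25, 24, 10]
Algorithm: postorder visits root last, so walk postorder right-to-left;
each value is the root of the current inorder slice — split it at that
value, recurse on the right subtree first, then the left.
Recursive splits:
  root=10; inorder splits into left=[2, 7], right=[12, 16, 23, 24, 25]
  root=24; inorder splits into left=[12, 16, 23], right=[25]
  root=25; inorder splits into left=[], right=[]
  root=23; inorder splits into left=[12, 16], right=[]
  root=16; inorder splits into left=[12], right=[]
  root=12; inorder splits into left=[], right=[]
  root=2; inorder splits into left=[], right=[7]
  root=7; inorder splits into left=[], right=[]
Reconstructed level-order: [10, 2, 24, 7, 23, 25, 16, 12]


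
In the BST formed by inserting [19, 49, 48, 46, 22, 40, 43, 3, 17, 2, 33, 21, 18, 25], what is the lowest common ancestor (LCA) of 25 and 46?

Tree insertion order: [19, 49, 48, 46, 22, 40, 43, 3, 17, 2, 33, 21, 18, 25]
Tree (level-order array): [19, 3, 49, 2, 17, 48, None, None, None, None, 18, 46, None, None, None, 22, None, 21, 40, None, None, 33, 43, 25]
In a BST, the LCA of p=25, q=46 is the first node v on the
root-to-leaf path with p <= v <= q (go left if both < v, right if both > v).
Walk from root:
  at 19: both 25 and 46 > 19, go right
  at 49: both 25 and 46 < 49, go left
  at 48: both 25 and 46 < 48, go left
  at 46: 25 <= 46 <= 46, this is the LCA
LCA = 46


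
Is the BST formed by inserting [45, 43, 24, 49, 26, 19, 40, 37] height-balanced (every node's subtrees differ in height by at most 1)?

Tree (level-order array): [45, 43, 49, 24, None, None, None, 19, 26, None, None, None, 40, 37]
Definition: a tree is height-balanced if, at every node, |h(left) - h(right)| <= 1 (empty subtree has height -1).
Bottom-up per-node check:
  node 19: h_left=-1, h_right=-1, diff=0 [OK], height=0
  node 37: h_left=-1, h_right=-1, diff=0 [OK], height=0
  node 40: h_left=0, h_right=-1, diff=1 [OK], height=1
  node 26: h_left=-1, h_right=1, diff=2 [FAIL (|-1-1|=2 > 1)], height=2
  node 24: h_left=0, h_right=2, diff=2 [FAIL (|0-2|=2 > 1)], height=3
  node 43: h_left=3, h_right=-1, diff=4 [FAIL (|3--1|=4 > 1)], height=4
  node 49: h_left=-1, h_right=-1, diff=0 [OK], height=0
  node 45: h_left=4, h_right=0, diff=4 [FAIL (|4-0|=4 > 1)], height=5
Node 26 violates the condition: |-1 - 1| = 2 > 1.
Result: Not balanced


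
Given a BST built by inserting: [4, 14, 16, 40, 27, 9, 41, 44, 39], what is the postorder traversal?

Tree insertion order: [4, 14, 16, 40, 27, 9, 41, 44, 39]
Tree (level-order array): [4, None, 14, 9, 16, None, None, None, 40, 27, 41, None, 39, None, 44]
Postorder traversal: [9, 39, 27, 44, 41, 40, 16, 14, 4]


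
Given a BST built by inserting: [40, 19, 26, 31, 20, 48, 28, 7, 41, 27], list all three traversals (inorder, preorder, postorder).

Tree insertion order: [40, 19, 26, 31, 20, 48, 28, 7, 41, 27]
Tree (level-order array): [40, 19, 48, 7, 26, 41, None, None, None, 20, 31, None, None, None, None, 28, None, 27]
Inorder (L, root, R): [7, 19, 20, 26, 27, 28, 31, 40, 41, 48]
Preorder (root, L, R): [40, 19, 7, 26, 20, 31, 28, 27, 48, 41]
Postorder (L, R, root): [7, 20, 27, 28, 31, 26, 19, 41, 48, 40]


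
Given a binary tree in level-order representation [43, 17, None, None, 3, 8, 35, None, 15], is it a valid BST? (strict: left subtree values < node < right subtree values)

Level-order array: [43, 17, None, None, 3, 8, 35, None, 15]
Validate using subtree bounds (lo, hi): at each node, require lo < value < hi,
then recurse left with hi=value and right with lo=value.
Preorder trace (stopping at first violation):
  at node 43 with bounds (-inf, +inf): OK
  at node 17 with bounds (-inf, 43): OK
  at node 3 with bounds (17, 43): VIOLATION
Node 3 violates its bound: not (17 < 3 < 43).
Result: Not a valid BST


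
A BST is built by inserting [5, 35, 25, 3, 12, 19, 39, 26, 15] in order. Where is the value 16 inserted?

Starting tree (level order): [5, 3, 35, None, None, 25, 39, 12, 26, None, None, None, 19, None, None, 15]
Insertion path: 5 -> 35 -> 25 -> 12 -> 19 -> 15
Result: insert 16 as right child of 15
Final tree (level order): [5, 3, 35, None, None, 25, 39, 12, 26, None, None, None, 19, None, None, 15, None, None, 16]


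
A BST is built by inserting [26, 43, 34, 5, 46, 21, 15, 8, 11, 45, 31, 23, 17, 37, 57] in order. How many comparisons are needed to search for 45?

Search path for 45: 26 -> 43 -> 46 -> 45
Found: True
Comparisons: 4


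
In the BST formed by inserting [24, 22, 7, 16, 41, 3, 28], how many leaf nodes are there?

Tree built from: [24, 22, 7, 16, 41, 3, 28]
Tree (level-order array): [24, 22, 41, 7, None, 28, None, 3, 16]
Rule: A leaf has 0 children.
Per-node child counts:
  node 24: 2 child(ren)
  node 22: 1 child(ren)
  node 7: 2 child(ren)
  node 3: 0 child(ren)
  node 16: 0 child(ren)
  node 41: 1 child(ren)
  node 28: 0 child(ren)
Matching nodes: [3, 16, 28]
Count of leaf nodes: 3


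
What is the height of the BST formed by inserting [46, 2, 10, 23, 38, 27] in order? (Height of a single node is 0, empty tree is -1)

Insertion order: [46, 2, 10, 23, 38, 27]
Tree (level-order array): [46, 2, None, None, 10, None, 23, None, 38, 27]
Compute height bottom-up (empty subtree = -1):
  height(27) = 1 + max(-1, -1) = 0
  height(38) = 1 + max(0, -1) = 1
  height(23) = 1 + max(-1, 1) = 2
  height(10) = 1 + max(-1, 2) = 3
  height(2) = 1 + max(-1, 3) = 4
  height(46) = 1 + max(4, -1) = 5
Height = 5


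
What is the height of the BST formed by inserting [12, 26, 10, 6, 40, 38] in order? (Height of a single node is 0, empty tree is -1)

Insertion order: [12, 26, 10, 6, 40, 38]
Tree (level-order array): [12, 10, 26, 6, None, None, 40, None, None, 38]
Compute height bottom-up (empty subtree = -1):
  height(6) = 1 + max(-1, -1) = 0
  height(10) = 1 + max(0, -1) = 1
  height(38) = 1 + max(-1, -1) = 0
  height(40) = 1 + max(0, -1) = 1
  height(26) = 1 + max(-1, 1) = 2
  height(12) = 1 + max(1, 2) = 3
Height = 3


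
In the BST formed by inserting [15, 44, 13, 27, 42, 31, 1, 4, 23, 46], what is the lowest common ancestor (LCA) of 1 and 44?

Tree insertion order: [15, 44, 13, 27, 42, 31, 1, 4, 23, 46]
Tree (level-order array): [15, 13, 44, 1, None, 27, 46, None, 4, 23, 42, None, None, None, None, None, None, 31]
In a BST, the LCA of p=1, q=44 is the first node v on the
root-to-leaf path with p <= v <= q (go left if both < v, right if both > v).
Walk from root:
  at 15: 1 <= 15 <= 44, this is the LCA
LCA = 15


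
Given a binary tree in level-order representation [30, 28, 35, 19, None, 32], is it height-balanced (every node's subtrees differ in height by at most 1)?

Tree (level-order array): [30, 28, 35, 19, None, 32]
Definition: a tree is height-balanced if, at every node, |h(left) - h(right)| <= 1 (empty subtree has height -1).
Bottom-up per-node check:
  node 19: h_left=-1, h_right=-1, diff=0 [OK], height=0
  node 28: h_left=0, h_right=-1, diff=1 [OK], height=1
  node 32: h_left=-1, h_right=-1, diff=0 [OK], height=0
  node 35: h_left=0, h_right=-1, diff=1 [OK], height=1
  node 30: h_left=1, h_right=1, diff=0 [OK], height=2
All nodes satisfy the balance condition.
Result: Balanced


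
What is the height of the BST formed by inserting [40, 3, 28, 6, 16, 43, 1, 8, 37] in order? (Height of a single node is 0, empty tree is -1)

Insertion order: [40, 3, 28, 6, 16, 43, 1, 8, 37]
Tree (level-order array): [40, 3, 43, 1, 28, None, None, None, None, 6, 37, None, 16, None, None, 8]
Compute height bottom-up (empty subtree = -1):
  height(1) = 1 + max(-1, -1) = 0
  height(8) = 1 + max(-1, -1) = 0
  height(16) = 1 + max(0, -1) = 1
  height(6) = 1 + max(-1, 1) = 2
  height(37) = 1 + max(-1, -1) = 0
  height(28) = 1 + max(2, 0) = 3
  height(3) = 1 + max(0, 3) = 4
  height(43) = 1 + max(-1, -1) = 0
  height(40) = 1 + max(4, 0) = 5
Height = 5


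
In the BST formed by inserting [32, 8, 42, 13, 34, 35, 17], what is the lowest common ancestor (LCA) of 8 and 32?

Tree insertion order: [32, 8, 42, 13, 34, 35, 17]
Tree (level-order array): [32, 8, 42, None, 13, 34, None, None, 17, None, 35]
In a BST, the LCA of p=8, q=32 is the first node v on the
root-to-leaf path with p <= v <= q (go left if both < v, right if both > v).
Walk from root:
  at 32: 8 <= 32 <= 32, this is the LCA
LCA = 32
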